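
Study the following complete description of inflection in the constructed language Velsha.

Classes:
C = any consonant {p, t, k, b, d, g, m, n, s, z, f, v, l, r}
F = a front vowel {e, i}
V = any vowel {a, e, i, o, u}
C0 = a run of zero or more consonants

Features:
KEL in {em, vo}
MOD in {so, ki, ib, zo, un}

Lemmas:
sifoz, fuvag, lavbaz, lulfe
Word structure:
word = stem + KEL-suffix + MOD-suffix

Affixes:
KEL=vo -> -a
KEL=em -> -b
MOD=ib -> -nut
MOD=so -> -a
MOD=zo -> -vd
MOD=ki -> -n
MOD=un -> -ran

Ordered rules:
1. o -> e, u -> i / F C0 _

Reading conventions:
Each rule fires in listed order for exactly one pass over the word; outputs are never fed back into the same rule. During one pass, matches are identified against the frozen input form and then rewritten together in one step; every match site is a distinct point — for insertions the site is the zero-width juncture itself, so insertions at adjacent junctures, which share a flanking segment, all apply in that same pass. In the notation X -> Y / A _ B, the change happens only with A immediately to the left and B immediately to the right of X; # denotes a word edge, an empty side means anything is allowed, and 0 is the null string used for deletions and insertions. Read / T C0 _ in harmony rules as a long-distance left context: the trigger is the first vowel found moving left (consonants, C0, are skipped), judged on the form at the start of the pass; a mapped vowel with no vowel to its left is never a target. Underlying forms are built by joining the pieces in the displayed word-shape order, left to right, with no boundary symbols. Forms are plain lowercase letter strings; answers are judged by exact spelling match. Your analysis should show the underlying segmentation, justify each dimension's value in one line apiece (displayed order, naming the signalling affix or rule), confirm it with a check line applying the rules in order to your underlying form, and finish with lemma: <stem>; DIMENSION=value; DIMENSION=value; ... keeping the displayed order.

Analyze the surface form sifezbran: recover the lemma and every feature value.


underlying: sifoz-b-ran
KEL=em - signalled by the affix -b
MOD=un - signalled by the affix -ran
check: sifozbran -> sifezbran
lemma: sifoz; KEL=em; MOD=un


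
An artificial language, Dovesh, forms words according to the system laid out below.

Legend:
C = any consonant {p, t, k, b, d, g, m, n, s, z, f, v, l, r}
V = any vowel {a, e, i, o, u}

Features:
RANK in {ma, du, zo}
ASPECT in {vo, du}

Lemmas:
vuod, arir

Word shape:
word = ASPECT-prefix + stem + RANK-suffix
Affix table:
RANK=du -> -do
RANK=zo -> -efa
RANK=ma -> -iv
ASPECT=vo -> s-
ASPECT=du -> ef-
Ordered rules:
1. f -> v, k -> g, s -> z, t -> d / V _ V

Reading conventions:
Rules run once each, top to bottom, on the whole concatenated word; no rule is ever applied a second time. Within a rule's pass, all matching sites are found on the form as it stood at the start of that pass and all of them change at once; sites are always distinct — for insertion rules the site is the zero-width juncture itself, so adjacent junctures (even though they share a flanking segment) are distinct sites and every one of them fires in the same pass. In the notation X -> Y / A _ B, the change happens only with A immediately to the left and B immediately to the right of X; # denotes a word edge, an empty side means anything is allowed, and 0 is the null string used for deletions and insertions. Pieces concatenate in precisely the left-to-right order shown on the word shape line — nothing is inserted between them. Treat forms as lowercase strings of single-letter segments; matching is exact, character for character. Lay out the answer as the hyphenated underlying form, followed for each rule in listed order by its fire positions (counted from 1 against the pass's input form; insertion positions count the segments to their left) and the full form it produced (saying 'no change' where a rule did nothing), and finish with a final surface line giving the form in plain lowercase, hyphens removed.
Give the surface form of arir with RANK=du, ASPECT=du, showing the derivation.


underlying: ef-arir-do
1. f -> v, k -> g, s -> z, t -> d / V _ V: fires at position(s) 2: evarirdo
surface: evarirdo


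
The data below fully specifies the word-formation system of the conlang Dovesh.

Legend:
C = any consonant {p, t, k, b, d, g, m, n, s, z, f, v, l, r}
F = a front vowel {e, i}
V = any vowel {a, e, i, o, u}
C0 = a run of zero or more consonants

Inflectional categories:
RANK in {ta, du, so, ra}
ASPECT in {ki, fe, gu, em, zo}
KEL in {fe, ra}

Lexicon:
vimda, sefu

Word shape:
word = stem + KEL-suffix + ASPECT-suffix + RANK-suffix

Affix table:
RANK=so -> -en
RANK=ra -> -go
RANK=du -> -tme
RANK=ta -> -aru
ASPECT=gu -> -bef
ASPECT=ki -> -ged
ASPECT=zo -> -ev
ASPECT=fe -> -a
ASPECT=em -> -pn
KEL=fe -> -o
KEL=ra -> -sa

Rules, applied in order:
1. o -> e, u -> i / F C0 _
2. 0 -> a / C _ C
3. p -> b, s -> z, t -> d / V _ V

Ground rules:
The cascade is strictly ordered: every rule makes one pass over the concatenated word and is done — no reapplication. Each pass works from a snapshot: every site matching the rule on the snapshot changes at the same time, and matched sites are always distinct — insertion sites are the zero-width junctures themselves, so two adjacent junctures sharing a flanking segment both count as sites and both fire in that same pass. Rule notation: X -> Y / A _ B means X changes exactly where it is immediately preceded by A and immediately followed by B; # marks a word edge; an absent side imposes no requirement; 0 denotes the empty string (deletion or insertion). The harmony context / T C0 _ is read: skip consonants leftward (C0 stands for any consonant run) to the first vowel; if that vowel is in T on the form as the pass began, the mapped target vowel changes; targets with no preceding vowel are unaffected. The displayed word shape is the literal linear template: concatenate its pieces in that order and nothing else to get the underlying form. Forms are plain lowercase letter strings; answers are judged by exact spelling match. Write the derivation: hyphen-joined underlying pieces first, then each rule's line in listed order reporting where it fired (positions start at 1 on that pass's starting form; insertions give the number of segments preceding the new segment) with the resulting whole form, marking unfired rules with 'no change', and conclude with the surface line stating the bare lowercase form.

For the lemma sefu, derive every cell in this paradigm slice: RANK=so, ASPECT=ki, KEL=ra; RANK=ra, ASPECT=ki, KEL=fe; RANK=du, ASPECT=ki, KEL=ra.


cell RANK=so, ASPECT=ki, KEL=ra:
underlying: sefu-sa-ged-en
1. o -> e, u -> i / F C0 _: fires at position(s) 4: sefisageden
2. 0 -> a / C _ C: no change
3. p -> b, s -> z, t -> d / V _ V: fires at position(s) 5: sefizageden
surface: sefizageden

cell RANK=ra, ASPECT=ki, KEL=fe:
underlying: sefu-o-ged-go
1. o -> e, u -> i / F C0 _: fires at position(s) 4, 10: sefiogedge
2. 0 -> a / C _ C: inserts after position(s) 8: sefiogedage
3. p -> b, s -> z, t -> d / V _ V: no change
surface: sefiogedage

cell RANK=du, ASPECT=ki, KEL=ra:
underlying: sefu-sa-ged-tme
1. o -> e, u -> i / F C0 _: fires at position(s) 4: sefisagedtme
2. 0 -> a / C _ C: inserts after position(s) 9, 10: sefisagedatame
3. p -> b, s -> z, t -> d / V _ V: fires at position(s) 5, 11: sefizagedadame
surface: sefizagedadame


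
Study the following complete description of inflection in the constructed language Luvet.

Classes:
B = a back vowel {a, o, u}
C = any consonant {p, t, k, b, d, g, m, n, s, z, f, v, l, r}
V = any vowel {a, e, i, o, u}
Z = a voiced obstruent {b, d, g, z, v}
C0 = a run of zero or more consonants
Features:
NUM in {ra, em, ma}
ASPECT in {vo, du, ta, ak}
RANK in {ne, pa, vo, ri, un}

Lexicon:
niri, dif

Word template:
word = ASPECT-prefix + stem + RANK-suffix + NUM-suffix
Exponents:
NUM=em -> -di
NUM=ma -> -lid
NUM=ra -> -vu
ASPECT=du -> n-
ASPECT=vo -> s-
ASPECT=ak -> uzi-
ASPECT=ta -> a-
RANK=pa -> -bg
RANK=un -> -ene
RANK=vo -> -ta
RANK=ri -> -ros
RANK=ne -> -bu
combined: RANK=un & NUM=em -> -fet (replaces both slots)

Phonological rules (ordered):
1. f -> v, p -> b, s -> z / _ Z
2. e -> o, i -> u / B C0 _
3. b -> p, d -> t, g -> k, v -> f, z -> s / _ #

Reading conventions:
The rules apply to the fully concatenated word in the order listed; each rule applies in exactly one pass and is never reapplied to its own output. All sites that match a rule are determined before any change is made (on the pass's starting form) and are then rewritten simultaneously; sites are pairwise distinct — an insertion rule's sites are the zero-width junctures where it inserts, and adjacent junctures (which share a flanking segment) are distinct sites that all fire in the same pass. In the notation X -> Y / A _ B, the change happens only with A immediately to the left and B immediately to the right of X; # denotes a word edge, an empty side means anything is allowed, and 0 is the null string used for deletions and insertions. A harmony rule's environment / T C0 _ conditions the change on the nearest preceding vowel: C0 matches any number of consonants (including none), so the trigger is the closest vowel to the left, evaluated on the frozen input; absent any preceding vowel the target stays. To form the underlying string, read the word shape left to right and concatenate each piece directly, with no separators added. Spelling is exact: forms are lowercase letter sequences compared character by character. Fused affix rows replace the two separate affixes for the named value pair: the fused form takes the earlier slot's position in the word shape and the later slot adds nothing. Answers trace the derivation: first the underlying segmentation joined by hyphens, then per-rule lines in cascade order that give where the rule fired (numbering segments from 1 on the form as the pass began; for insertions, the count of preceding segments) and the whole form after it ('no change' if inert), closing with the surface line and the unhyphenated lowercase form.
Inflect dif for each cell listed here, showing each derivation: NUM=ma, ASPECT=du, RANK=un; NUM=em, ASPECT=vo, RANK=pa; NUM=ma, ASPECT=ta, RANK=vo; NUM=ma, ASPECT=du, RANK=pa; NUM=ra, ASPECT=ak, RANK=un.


cell NUM=ma, ASPECT=du, RANK=un:
underlying: n-dif-ene-lid
1. f -> v, p -> b, s -> z / _ Z: no change
2. e -> o, i -> u / B C0 _: no change
3. b -> p, d -> t, g -> k, v -> f, z -> s / _ #: fires at position(s) 10: ndifenelit
surface: ndifenelit

cell NUM=em, ASPECT=vo, RANK=pa:
underlying: s-dif-bg-di
1. f -> v, p -> b, s -> z / _ Z: fires at position(s) 1, 4: zdivbgdi
2. e -> o, i -> u / B C0 _: no change
3. b -> p, d -> t, g -> k, v -> f, z -> s / _ #: no change
surface: zdivbgdi

cell NUM=ma, ASPECT=ta, RANK=vo:
underlying: a-dif-ta-lid
1. f -> v, p -> b, s -> z / _ Z: no change
2. e -> o, i -> u / B C0 _: fires at position(s) 3, 8: aduftalud
3. b -> p, d -> t, g -> k, v -> f, z -> s / _ #: fires at position(s) 9: aduftalut
surface: aduftalut

cell NUM=ma, ASPECT=du, RANK=pa:
underlying: n-dif-bg-lid
1. f -> v, p -> b, s -> z / _ Z: fires at position(s) 4: ndivbglid
2. e -> o, i -> u / B C0 _: no change
3. b -> p, d -> t, g -> k, v -> f, z -> s / _ #: fires at position(s) 9: ndivbglit
surface: ndivbglit

cell NUM=ra, ASPECT=ak, RANK=un:
underlying: uzi-dif-ene-vu
1. f -> v, p -> b, s -> z / _ Z: no change
2. e -> o, i -> u / B C0 _: fires at position(s) 3: uzudifenevu
3. b -> p, d -> t, g -> k, v -> f, z -> s / _ #: no change
surface: uzudifenevu


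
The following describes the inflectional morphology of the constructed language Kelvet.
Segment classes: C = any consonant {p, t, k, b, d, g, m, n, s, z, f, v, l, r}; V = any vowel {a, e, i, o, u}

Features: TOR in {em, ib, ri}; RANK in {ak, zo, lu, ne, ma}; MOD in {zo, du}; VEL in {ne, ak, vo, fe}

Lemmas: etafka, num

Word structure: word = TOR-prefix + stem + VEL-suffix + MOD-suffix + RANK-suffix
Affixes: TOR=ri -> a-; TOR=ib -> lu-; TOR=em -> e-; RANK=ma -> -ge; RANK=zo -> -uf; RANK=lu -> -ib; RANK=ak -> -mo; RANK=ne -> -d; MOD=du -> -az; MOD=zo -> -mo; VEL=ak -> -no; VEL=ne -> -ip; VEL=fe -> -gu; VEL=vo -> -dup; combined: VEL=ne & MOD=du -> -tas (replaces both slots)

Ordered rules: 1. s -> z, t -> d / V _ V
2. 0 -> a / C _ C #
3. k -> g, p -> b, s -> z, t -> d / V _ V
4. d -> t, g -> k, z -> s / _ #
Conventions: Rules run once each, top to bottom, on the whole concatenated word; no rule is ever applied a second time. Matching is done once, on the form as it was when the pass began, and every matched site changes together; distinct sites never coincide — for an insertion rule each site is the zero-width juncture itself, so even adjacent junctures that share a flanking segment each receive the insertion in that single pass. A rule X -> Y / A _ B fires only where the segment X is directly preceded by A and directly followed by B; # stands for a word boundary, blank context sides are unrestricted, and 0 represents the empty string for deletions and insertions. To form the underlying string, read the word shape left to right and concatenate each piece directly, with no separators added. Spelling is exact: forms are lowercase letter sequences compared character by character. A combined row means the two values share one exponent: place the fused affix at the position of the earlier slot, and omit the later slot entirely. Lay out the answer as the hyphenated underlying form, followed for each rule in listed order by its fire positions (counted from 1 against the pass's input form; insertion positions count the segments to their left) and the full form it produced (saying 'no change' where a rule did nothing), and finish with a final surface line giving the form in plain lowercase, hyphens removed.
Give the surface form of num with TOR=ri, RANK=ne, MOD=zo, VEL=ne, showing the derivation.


underlying: a-num-ip-mo-d
1. s -> z, t -> d / V _ V: no change
2. 0 -> a / C _ C #: no change
3. k -> g, p -> b, s -> z, t -> d / V _ V: no change
4. d -> t, g -> k, z -> s / _ #: fires at position(s) 9: anumipmot
surface: anumipmot


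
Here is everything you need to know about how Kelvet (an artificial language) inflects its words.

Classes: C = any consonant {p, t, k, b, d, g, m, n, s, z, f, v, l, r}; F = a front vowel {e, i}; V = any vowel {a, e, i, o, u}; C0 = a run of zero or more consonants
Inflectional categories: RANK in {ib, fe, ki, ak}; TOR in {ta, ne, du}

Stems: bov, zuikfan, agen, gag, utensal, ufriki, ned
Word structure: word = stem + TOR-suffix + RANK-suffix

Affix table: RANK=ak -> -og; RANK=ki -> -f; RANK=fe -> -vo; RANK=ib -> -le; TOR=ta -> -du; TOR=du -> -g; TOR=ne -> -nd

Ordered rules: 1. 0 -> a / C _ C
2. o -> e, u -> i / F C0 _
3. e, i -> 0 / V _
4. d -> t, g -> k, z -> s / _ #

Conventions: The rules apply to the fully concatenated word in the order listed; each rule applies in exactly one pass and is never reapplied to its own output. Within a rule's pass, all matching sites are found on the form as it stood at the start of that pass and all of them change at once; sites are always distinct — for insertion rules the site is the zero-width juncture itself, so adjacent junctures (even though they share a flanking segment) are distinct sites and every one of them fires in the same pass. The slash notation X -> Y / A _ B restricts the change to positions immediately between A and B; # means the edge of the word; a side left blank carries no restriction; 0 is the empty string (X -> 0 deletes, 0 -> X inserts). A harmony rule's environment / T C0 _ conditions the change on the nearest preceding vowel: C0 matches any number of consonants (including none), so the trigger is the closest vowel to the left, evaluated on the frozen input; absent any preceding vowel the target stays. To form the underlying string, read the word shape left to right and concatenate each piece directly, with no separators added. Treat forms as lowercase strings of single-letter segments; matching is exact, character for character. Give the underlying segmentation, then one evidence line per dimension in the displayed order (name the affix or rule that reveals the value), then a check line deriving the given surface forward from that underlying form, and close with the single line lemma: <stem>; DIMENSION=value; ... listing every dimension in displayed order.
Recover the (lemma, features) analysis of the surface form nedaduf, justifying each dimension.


underlying: ned-du-f
RANK=ki - signalled by the affix -f
TOR=ta - signalled by the affix -du
check: nedduf -> nedaduf -> nedaduf -> nedaduf -> nedaduf
lemma: ned; RANK=ki; TOR=ta


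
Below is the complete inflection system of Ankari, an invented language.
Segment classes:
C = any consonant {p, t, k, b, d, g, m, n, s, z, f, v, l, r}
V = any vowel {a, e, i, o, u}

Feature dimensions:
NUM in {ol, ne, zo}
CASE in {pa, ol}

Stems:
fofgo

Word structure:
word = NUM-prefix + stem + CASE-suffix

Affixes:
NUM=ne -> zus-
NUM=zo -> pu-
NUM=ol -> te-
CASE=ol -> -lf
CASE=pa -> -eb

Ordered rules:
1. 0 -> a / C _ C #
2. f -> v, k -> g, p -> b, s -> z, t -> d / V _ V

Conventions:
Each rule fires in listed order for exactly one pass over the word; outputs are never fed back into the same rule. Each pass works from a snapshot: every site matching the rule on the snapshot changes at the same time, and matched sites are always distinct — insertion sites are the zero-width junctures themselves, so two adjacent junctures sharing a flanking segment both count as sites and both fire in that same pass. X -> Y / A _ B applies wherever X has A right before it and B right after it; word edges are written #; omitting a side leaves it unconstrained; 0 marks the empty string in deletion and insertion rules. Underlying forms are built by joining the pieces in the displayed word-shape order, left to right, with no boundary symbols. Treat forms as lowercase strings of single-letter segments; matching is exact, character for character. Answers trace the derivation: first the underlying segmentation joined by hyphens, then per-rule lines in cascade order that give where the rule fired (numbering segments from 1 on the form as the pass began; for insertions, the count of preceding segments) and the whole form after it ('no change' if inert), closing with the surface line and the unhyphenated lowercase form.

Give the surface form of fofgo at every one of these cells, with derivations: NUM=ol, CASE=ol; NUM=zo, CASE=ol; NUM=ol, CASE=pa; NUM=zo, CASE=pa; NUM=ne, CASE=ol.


cell NUM=ol, CASE=ol:
underlying: te-fofgo-lf
1. 0 -> a / C _ C #: inserts after position(s) 8: tefofgolaf
2. f -> v, k -> g, p -> b, s -> z, t -> d / V _ V: fires at position(s) 3: tevofgolaf
surface: tevofgolaf

cell NUM=zo, CASE=ol:
underlying: pu-fofgo-lf
1. 0 -> a / C _ C #: inserts after position(s) 8: pufofgolaf
2. f -> v, k -> g, p -> b, s -> z, t -> d / V _ V: fires at position(s) 3: puvofgolaf
surface: puvofgolaf

cell NUM=ol, CASE=pa:
underlying: te-fofgo-eb
1. 0 -> a / C _ C #: no change
2. f -> v, k -> g, p -> b, s -> z, t -> d / V _ V: fires at position(s) 3: tevofgoeb
surface: tevofgoeb

cell NUM=zo, CASE=pa:
underlying: pu-fofgo-eb
1. 0 -> a / C _ C #: no change
2. f -> v, k -> g, p -> b, s -> z, t -> d / V _ V: fires at position(s) 3: puvofgoeb
surface: puvofgoeb

cell NUM=ne, CASE=ol:
underlying: zus-fofgo-lf
1. 0 -> a / C _ C #: inserts after position(s) 9: zusfofgolaf
2. f -> v, k -> g, p -> b, s -> z, t -> d / V _ V: no change
surface: zusfofgolaf


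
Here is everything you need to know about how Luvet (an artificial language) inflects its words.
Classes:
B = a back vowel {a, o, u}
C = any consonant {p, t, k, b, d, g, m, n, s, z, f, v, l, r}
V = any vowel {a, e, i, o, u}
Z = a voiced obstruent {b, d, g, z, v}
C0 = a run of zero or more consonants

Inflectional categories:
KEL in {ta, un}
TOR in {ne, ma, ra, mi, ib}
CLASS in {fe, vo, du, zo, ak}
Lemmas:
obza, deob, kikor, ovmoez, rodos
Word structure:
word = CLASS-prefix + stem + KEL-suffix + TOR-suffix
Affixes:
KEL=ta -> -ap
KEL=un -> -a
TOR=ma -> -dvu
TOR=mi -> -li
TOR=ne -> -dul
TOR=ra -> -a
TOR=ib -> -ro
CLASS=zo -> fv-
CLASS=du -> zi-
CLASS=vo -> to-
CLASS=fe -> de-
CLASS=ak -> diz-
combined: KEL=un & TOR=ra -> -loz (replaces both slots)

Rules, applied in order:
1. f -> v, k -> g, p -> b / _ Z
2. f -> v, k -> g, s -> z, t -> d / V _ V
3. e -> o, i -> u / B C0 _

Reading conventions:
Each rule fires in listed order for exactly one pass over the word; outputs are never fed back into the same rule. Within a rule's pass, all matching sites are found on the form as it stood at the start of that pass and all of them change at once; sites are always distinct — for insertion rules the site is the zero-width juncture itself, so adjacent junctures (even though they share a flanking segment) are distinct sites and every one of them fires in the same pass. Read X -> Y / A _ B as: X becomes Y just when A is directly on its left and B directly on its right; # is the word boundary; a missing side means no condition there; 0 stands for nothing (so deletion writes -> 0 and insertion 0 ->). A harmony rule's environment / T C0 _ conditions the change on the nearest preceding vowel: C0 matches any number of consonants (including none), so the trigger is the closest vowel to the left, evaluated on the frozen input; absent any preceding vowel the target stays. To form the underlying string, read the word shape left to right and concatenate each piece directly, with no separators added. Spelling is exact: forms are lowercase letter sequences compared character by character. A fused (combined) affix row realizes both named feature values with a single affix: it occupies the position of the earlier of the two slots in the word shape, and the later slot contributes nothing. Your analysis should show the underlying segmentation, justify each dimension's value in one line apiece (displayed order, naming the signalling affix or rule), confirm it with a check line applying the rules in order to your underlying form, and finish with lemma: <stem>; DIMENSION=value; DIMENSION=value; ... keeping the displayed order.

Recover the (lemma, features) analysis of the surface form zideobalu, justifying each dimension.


underlying: zi-deob-a-li
KEL=un - signalled by the affix -a
TOR=mi - signalled by the affix -li
CLASS=du - signalled by the affix zi-
check: zideobali -> zideobali -> zideobali -> zideobalu
lemma: deob; KEL=un; TOR=mi; CLASS=du


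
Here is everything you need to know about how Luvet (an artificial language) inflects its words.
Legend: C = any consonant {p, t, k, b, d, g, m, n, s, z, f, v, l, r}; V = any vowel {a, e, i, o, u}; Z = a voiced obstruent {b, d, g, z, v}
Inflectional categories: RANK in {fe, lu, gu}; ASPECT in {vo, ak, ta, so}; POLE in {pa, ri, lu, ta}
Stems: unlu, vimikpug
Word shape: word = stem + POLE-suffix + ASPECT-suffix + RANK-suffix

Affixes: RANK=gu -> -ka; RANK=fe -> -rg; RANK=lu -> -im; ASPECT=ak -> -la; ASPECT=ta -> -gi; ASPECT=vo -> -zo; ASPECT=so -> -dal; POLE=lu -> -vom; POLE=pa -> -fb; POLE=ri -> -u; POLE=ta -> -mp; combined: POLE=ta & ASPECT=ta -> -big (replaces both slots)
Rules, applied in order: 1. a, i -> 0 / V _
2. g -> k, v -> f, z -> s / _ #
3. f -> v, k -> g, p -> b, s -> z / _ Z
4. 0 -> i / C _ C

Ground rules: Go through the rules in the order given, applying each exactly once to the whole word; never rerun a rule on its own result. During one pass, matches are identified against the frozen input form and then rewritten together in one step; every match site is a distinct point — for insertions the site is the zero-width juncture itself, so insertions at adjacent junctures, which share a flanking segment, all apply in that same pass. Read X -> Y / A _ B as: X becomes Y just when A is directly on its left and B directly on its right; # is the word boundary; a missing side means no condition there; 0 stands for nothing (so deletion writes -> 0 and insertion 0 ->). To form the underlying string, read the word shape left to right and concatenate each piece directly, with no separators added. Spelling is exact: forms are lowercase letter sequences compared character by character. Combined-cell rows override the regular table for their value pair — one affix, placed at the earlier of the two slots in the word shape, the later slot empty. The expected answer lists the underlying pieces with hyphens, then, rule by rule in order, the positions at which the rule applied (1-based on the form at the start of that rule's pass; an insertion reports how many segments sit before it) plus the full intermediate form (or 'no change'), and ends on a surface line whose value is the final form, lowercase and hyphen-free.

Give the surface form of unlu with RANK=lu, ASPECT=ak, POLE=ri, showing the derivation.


underlying: unlu-u-la-im
1. a, i -> 0 / V _: fires at position(s) 8: unluulam
2. g -> k, v -> f, z -> s / _ #: no change
3. f -> v, k -> g, p -> b, s -> z / _ Z: no change
4. 0 -> i / C _ C: inserts after position(s) 2: uniluulam
surface: uniluulam


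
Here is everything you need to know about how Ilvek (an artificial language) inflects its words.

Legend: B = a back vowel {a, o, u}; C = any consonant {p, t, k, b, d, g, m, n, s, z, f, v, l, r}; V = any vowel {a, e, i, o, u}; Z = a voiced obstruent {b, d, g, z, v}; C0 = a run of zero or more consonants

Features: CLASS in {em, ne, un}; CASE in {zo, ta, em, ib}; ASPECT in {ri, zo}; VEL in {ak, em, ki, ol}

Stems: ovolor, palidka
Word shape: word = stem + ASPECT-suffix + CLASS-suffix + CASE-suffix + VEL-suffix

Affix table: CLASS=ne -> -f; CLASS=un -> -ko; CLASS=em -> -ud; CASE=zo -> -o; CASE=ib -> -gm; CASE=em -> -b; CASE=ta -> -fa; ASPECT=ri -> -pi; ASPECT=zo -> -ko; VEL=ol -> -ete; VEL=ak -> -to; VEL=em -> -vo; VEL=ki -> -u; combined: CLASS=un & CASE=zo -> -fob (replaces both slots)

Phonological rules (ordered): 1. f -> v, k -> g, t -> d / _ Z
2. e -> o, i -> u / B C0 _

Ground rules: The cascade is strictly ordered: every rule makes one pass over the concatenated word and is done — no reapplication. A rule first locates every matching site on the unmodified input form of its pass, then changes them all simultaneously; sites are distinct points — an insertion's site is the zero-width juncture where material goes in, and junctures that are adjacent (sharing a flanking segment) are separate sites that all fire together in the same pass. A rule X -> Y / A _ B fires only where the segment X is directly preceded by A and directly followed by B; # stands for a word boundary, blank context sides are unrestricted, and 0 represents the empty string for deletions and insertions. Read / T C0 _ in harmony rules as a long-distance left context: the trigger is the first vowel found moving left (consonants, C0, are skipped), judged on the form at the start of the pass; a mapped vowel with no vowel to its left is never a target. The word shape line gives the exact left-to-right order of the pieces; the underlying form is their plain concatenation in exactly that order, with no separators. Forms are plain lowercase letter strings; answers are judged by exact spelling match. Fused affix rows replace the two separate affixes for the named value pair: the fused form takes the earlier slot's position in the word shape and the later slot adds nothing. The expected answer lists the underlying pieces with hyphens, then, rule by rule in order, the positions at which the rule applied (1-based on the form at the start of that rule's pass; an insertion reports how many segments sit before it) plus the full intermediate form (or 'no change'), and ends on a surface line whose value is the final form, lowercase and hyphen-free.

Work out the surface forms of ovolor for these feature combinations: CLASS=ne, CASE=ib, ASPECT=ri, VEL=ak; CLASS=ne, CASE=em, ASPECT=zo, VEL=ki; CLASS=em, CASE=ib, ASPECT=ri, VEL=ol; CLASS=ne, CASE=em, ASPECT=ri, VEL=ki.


cell CLASS=ne, CASE=ib, ASPECT=ri, VEL=ak:
underlying: ovolor-pi-f-gm-to
1. f -> v, k -> g, t -> d / _ Z: fires at position(s) 9: ovolorpivgmto
2. e -> o, i -> u / B C0 _: fires at position(s) 8: ovolorpuvgmto
surface: ovolorpuvgmto

cell CLASS=ne, CASE=em, ASPECT=zo, VEL=ki:
underlying: ovolor-ko-f-b-u
1. f -> v, k -> g, t -> d / _ Z: fires at position(s) 9: ovolorkovbu
2. e -> o, i -> u / B C0 _: no change
surface: ovolorkovbu

cell CLASS=em, CASE=ib, ASPECT=ri, VEL=ol:
underlying: ovolor-pi-ud-gm-ete
1. f -> v, k -> g, t -> d / _ Z: no change
2. e -> o, i -> u / B C0 _: fires at position(s) 8, 13: ovolorpuudgmote
surface: ovolorpuudgmote

cell CLASS=ne, CASE=em, ASPECT=ri, VEL=ki:
underlying: ovolor-pi-f-b-u
1. f -> v, k -> g, t -> d / _ Z: fires at position(s) 9: ovolorpivbu
2. e -> o, i -> u / B C0 _: fires at position(s) 8: ovolorpuvbu
surface: ovolorpuvbu


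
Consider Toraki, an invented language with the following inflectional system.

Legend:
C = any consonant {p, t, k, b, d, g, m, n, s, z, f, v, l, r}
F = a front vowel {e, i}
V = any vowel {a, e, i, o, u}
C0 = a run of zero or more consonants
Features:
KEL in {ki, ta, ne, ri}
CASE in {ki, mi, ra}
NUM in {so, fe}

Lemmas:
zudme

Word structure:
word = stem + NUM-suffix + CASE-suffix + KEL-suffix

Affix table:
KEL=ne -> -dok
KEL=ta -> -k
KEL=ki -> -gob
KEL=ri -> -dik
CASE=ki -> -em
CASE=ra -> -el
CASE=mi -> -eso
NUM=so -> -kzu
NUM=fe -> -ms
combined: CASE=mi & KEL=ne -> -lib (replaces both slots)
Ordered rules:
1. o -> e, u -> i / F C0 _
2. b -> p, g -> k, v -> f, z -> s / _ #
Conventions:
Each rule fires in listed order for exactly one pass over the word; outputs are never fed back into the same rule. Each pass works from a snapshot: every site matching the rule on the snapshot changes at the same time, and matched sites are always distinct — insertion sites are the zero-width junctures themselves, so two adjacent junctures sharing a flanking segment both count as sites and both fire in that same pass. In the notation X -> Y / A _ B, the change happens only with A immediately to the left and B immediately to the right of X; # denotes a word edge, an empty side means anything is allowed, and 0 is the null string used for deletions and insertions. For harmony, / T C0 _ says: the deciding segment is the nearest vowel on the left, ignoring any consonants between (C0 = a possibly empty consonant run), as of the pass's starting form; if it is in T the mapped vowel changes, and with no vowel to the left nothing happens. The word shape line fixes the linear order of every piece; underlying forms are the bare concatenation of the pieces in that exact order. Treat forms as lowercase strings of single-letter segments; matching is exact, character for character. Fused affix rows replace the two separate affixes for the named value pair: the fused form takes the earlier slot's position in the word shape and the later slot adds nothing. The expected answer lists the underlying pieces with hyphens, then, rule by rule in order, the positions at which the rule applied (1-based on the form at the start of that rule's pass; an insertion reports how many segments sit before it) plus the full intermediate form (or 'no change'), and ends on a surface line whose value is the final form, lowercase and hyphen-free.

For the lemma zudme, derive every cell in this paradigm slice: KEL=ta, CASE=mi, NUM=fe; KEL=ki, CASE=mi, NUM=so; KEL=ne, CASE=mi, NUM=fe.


cell KEL=ta, CASE=mi, NUM=fe:
underlying: zudme-ms-eso-k
1. o -> e, u -> i / F C0 _: fires at position(s) 10: zudmemsesek
2. b -> p, g -> k, v -> f, z -> s / _ #: no change
surface: zudmemsesek

cell KEL=ki, CASE=mi, NUM=so:
underlying: zudme-kzu-eso-gob
1. o -> e, u -> i / F C0 _: fires at position(s) 8, 11: zudmekziesegob
2. b -> p, g -> k, v -> f, z -> s / _ #: fires at position(s) 14: zudmekziesegop
surface: zudmekziesegop

cell KEL=ne, CASE=mi, NUM=fe:
underlying: zudme-ms-lib
1. o -> e, u -> i / F C0 _: no change
2. b -> p, g -> k, v -> f, z -> s / _ #: fires at position(s) 10: zudmemslip
surface: zudmemslip


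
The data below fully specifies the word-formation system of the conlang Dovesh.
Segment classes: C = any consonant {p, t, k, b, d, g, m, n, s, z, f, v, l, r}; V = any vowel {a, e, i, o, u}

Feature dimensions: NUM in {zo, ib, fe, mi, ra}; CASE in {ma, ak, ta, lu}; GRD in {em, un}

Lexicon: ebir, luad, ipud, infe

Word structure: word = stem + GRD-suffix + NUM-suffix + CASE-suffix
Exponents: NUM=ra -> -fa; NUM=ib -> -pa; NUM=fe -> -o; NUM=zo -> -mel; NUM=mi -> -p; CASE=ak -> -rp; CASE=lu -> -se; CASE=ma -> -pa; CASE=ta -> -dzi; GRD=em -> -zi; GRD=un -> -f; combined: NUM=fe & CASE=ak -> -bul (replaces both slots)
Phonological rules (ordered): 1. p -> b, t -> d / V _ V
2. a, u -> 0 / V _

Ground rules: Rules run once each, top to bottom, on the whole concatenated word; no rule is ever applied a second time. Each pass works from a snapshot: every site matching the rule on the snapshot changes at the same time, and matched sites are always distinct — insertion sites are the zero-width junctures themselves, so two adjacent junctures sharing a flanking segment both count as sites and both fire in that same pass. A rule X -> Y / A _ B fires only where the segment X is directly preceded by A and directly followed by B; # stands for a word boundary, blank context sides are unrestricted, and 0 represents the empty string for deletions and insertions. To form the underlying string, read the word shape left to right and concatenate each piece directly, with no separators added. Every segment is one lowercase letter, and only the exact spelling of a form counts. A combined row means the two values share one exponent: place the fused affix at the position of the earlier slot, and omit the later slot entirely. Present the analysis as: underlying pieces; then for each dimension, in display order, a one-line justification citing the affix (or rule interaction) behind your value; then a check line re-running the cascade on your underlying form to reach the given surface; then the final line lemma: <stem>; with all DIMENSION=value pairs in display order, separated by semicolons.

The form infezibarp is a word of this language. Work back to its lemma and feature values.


underlying: infe-zi-pa-rp
NUM=ib - signalled by the affix -pa
CASE=ak - signalled by the affix -rp
GRD=em - signalled by the affix -zi
check: infeziparp -> infezibarp -> infezibarp
lemma: infe; NUM=ib; CASE=ak; GRD=em


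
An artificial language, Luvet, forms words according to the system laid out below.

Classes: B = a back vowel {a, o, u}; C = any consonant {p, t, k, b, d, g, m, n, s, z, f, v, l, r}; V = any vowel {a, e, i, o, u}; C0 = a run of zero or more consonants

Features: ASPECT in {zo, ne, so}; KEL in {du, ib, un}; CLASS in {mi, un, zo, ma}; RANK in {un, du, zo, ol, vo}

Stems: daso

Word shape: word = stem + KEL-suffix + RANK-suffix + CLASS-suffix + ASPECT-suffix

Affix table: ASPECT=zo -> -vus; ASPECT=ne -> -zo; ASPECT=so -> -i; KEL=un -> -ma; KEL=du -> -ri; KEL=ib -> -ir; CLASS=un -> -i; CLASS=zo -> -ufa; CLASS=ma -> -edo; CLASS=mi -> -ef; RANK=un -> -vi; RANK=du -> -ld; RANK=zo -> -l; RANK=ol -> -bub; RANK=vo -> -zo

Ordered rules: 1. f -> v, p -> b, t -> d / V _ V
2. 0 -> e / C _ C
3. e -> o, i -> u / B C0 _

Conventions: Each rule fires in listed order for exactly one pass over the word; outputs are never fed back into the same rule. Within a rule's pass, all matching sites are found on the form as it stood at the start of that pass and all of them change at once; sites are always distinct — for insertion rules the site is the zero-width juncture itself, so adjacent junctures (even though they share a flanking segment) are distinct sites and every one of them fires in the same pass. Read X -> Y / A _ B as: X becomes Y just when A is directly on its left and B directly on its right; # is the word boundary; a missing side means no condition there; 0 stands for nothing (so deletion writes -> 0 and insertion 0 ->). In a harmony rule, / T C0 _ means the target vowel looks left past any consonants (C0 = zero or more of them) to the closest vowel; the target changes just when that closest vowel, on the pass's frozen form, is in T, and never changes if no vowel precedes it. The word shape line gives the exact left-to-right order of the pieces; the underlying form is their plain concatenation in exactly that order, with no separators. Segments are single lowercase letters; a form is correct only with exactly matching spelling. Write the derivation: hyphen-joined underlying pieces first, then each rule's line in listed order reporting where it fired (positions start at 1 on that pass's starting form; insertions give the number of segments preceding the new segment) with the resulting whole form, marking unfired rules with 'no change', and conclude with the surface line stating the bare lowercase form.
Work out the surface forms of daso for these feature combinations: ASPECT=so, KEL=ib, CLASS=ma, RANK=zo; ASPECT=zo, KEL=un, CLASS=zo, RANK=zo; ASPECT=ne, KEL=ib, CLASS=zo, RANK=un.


cell ASPECT=so, KEL=ib, CLASS=ma, RANK=zo:
underlying: daso-ir-l-edo-i
1. f -> v, p -> b, t -> d / V _ V: no change
2. 0 -> e / C _ C: inserts after position(s) 6: dasoireledoi
3. e -> o, i -> u / B C0 _: fires at position(s) 5, 12: dasoureledou
surface: dasoureledou

cell ASPECT=zo, KEL=un, CLASS=zo, RANK=zo:
underlying: daso-ma-l-ufa-vus
1. f -> v, p -> b, t -> d / V _ V: fires at position(s) 9: dasomaluvavus
2. 0 -> e / C _ C: no change
3. e -> o, i -> u / B C0 _: no change
surface: dasomaluvavus

cell ASPECT=ne, KEL=ib, CLASS=zo, RANK=un:
underlying: daso-ir-vi-ufa-zo
1. f -> v, p -> b, t -> d / V _ V: fires at position(s) 10: dasoirviuvazo
2. 0 -> e / C _ C: inserts after position(s) 6: dasoireviuvazo
3. e -> o, i -> u / B C0 _: fires at position(s) 5: dasoureviuvazo
surface: dasoureviuvazo


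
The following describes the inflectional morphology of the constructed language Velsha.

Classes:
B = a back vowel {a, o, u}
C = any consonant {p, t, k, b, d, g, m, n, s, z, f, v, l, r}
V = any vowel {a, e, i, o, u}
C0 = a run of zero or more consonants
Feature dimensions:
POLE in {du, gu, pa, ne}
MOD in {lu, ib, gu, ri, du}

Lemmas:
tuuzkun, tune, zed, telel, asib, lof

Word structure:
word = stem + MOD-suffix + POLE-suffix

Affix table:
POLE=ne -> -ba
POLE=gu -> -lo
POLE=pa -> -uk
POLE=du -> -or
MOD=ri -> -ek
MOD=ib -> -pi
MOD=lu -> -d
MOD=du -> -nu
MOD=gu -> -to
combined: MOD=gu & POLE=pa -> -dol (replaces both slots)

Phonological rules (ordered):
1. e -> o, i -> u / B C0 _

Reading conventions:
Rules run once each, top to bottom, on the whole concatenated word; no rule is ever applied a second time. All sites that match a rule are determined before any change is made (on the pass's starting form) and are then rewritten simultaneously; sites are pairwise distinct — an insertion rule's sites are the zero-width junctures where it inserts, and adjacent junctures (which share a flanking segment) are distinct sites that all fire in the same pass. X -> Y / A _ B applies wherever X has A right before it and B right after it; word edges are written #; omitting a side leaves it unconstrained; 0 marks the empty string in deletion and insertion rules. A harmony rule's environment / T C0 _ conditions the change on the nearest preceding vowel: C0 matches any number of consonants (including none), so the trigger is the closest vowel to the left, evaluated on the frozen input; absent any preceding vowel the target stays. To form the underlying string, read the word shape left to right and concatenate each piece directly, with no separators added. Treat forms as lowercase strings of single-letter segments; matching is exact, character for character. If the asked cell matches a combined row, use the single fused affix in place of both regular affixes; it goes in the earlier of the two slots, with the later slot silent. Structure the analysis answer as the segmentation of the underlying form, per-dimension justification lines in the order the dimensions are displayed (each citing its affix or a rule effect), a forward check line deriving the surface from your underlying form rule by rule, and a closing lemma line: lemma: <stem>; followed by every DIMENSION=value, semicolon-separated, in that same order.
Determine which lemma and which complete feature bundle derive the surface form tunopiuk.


underlying: tune-pi-uk
POLE=pa - signalled by the affix -uk
MOD=ib - signalled by the affix -pi
check: tunepiuk -> tunopiuk
lemma: tune; POLE=pa; MOD=ib


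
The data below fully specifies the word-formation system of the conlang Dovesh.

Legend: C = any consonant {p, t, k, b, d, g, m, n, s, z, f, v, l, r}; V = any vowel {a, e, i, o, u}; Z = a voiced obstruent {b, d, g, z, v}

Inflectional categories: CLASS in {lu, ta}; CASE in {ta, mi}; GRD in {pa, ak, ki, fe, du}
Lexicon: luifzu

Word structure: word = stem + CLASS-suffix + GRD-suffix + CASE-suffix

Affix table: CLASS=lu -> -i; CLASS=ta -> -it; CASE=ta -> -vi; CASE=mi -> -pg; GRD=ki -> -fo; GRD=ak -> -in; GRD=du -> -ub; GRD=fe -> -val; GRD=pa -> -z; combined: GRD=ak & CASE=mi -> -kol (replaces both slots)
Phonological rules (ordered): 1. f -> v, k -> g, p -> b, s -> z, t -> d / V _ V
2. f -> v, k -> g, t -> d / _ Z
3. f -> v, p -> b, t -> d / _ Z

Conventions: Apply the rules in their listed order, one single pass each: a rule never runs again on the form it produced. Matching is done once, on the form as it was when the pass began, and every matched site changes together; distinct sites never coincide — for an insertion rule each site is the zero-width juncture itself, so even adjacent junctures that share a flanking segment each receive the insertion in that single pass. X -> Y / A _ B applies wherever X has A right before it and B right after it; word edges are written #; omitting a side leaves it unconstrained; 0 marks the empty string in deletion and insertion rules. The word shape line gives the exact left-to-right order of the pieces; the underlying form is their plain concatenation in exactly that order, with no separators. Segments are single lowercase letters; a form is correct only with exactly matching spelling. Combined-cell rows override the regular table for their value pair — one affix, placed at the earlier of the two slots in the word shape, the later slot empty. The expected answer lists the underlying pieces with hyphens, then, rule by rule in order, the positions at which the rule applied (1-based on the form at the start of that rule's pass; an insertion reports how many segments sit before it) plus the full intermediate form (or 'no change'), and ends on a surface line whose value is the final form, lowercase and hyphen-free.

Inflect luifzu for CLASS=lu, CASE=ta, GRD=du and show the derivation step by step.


underlying: luifzu-i-ub-vi
1. f -> v, k -> g, p -> b, s -> z, t -> d / V _ V: no change
2. f -> v, k -> g, t -> d / _ Z: fires at position(s) 4: luivzuiubvi
3. f -> v, p -> b, t -> d / _ Z: no change
surface: luivzuiubvi
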